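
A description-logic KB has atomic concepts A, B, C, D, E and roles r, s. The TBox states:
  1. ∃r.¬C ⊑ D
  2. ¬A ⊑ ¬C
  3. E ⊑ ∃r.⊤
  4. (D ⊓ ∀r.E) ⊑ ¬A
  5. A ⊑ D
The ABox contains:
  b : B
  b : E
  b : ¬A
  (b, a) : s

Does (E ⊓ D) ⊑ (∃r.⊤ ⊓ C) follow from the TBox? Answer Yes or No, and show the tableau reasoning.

No

1. (E ⊓ D) ⊑ (∃r.⊤ ⊓ C)  ⇔  ((E ⊓ D) ⊓ (∀r.⊥ ⊔ ¬C)) unsat w.r.t. T
   apply at x₀: E⊑∃r.⊤
   open: L(x₀) ⊇ {A, D, E, ¬C, ∃r.¬E, …} (+ ∃-successors)
2. Hence (E ⊓ D) ⊑ (∃r.⊤ ⊓ C): not entailed.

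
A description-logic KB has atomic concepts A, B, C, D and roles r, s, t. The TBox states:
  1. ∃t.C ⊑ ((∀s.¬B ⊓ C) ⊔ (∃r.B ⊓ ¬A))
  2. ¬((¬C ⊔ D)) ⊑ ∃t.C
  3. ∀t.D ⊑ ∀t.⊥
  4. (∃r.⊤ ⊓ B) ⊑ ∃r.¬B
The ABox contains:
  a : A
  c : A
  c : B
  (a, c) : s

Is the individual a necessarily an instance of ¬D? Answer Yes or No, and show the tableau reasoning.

1. a : ¬D?  L(a) = {A} ∪ {D}
   open: L(a) ⊇ {A, D, ∀r.⊥, ∀t.¬C, ∃t.¬D} (+ ∃-successors) — a ∉ ¬D possible
2. Hence a : ¬D: not entailed.

No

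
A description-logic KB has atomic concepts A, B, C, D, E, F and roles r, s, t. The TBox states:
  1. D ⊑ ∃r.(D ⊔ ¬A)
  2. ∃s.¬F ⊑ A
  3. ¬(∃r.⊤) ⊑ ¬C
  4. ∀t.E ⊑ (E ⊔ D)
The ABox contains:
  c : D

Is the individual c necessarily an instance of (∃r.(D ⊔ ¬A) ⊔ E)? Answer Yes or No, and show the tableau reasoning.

1. c : (∃r.(D ⊔ ¬A) ⊔ E)?  L(c) = {D} ∪ {(∀r.(¬D ⊓ A) ⊓ ¬E)}
   clash {A, ¬A} at an ∃-successor — c ∈ (∃r.(D ⊔ ¬A) ⊔ E)
2. Hence c : (∃r.(D ⊔ ¬A) ⊔ E): entailed.

Yes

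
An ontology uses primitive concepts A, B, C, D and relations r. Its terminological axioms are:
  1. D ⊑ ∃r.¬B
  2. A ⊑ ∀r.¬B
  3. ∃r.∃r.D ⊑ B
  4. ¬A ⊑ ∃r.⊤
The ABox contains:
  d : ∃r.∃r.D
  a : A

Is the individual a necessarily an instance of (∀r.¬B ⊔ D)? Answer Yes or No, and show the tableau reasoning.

1. a : (∀r.¬B ⊔ D)?  L(a) = {A} ∪ {(∃r.B ⊓ ¬D)}
   clash {B, ¬B} at an ∃-successor — a ∈ (∀r.¬B ⊔ D)
2. Hence a : (∀r.¬B ⊔ D): entailed.

Yes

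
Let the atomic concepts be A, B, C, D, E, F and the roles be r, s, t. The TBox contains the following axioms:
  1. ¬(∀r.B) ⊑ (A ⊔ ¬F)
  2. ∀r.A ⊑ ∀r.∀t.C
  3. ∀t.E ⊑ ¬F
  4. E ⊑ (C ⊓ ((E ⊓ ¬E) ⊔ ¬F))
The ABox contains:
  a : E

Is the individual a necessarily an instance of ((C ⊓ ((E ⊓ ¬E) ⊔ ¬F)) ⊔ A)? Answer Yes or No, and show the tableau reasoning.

Yes

1. a : ((C ⊓ ((E ⊓ ¬E) ⊔ ¬F)) ⊔ A)?  L(a) = {E} ∪ {((¬C ⊔ ((¬E ⊔ E) ⊓ F)) ⊓ ¬A)}
   clash {F, ¬F} at a — a ∈ ((C ⊓ ((E ⊓ ¬E) ⊔ ¬F)) ⊔ A)
2. Hence a : ((C ⊓ ((E ⊓ ¬E) ⊔ ¬F)) ⊔ A): entailed.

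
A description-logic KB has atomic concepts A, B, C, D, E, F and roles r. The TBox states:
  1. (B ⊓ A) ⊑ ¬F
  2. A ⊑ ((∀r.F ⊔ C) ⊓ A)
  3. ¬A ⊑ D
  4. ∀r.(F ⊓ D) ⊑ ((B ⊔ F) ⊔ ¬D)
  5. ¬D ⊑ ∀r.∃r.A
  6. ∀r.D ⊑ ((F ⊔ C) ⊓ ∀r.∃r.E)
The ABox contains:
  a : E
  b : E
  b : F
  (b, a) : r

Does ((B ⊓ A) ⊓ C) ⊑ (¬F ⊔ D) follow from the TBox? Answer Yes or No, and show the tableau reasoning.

1. ((B ⊓ A) ⊓ C) ⊑ (¬F ⊔ D)  ⇔  (((B ⊓ A) ⊓ C) ⊓ (F ⊓ ¬D)) unsat w.r.t. T
   all branches close; clash {F, ¬F} at x₀
2. Hence ((B ⊓ A) ⊓ C) ⊑ (¬F ⊔ D): entailed.

Yes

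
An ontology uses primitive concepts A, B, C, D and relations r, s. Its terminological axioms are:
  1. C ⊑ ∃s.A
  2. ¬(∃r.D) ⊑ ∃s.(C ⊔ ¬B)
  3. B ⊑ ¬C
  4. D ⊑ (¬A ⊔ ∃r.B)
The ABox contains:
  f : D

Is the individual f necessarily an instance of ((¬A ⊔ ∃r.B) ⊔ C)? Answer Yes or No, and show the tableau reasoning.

1. f : ((¬A ⊔ ∃r.B) ⊔ C)?  L(f) = {D} ∪ {((A ⊓ ∀r.¬B) ⊓ ¬C)}
   clash {B, ¬B} at an ∃-successor — f ∈ ((¬A ⊔ ∃r.B) ⊔ C)
2. Hence f : ((¬A ⊔ ∃r.B) ⊔ C): entailed.

Yes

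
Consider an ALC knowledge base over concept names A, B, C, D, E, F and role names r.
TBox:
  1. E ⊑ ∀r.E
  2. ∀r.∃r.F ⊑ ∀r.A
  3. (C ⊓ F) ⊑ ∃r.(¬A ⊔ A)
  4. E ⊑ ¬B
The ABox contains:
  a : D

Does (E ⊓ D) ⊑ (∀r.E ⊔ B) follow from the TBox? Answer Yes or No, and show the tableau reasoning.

1. (E ⊓ D) ⊑ (∀r.E ⊔ B)  ⇔  ((E ⊓ D) ⊓ (∃r.¬E ⊓ ¬B)) unsat w.r.t. T
   all branches close; clash {E, ¬E} at an ∃-successor
2. Hence (E ⊓ D) ⊑ (∀r.E ⊔ B): entailed.

Yes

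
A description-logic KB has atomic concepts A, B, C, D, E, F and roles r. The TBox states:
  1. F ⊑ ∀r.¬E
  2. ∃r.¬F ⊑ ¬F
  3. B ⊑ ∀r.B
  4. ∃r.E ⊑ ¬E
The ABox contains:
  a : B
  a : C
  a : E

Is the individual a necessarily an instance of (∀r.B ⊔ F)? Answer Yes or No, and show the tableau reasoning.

1. a : (∀r.B ⊔ F)?  L(a) = {B, C, E} ∪ {(∃r.¬B ⊓ ¬F)}
   clash {E, ¬E} at a — a ∈ (∀r.B ⊔ F)
2. Hence a : (∀r.B ⊔ F): entailed.

Yes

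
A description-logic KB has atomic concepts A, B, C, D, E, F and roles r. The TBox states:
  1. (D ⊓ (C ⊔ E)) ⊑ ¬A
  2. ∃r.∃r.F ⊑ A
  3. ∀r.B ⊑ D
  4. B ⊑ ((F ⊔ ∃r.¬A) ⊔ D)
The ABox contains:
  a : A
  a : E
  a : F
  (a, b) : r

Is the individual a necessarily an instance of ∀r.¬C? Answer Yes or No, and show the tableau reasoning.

No

1. a : ∀r.¬C?  L(a) = {A, E, F} ∪ {∃r.C}
   open: L(a) ⊇ {A, E, F, ¬B, ¬D, …} (+ ∃-successors) — a ∉ ∀r.¬C possible
2. Hence a : ∀r.¬C: not entailed.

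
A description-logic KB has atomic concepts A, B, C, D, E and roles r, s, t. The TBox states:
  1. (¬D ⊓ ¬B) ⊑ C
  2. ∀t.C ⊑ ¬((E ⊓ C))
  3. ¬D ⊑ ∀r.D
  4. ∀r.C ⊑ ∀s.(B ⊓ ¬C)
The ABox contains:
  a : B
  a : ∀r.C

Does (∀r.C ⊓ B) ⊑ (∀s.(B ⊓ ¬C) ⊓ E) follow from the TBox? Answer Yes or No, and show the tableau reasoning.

No

1. (∀r.C ⊓ B) ⊑ (∀s.(B ⊓ ¬C) ⊓ E)  ⇔  ((∀r.C ⊓ B) ⊓ (∃s.(¬B ⊔ C) ⊔ ¬E)) unsat w.r.t. T
   apply at x₀: ∀r.C⊑∀s.(B ⊓ ¬C)
   open: L(x₀) ⊇ {B, D, ¬E, ∀r.C, ∀s.(B ⊓ ¬C), …} (+ ∃-successors)
2. Hence (∀r.C ⊓ B) ⊑ (∀s.(B ⊓ ¬C) ⊓ E): not entailed.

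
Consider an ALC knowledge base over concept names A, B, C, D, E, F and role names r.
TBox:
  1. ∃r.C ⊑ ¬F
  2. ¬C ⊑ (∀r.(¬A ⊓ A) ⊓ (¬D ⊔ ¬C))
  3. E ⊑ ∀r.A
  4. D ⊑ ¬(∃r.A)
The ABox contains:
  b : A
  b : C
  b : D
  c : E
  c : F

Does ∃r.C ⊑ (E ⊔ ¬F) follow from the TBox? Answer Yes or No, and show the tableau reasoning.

Yes

1. ∃r.C ⊑ (E ⊔ ¬F)  ⇔  (∃r.C ⊓ (¬E ⊓ F)) unsat w.r.t. T
   all branches close; clash {F, ¬F} at x₀
2. Hence ∃r.C ⊑ (E ⊔ ¬F): entailed.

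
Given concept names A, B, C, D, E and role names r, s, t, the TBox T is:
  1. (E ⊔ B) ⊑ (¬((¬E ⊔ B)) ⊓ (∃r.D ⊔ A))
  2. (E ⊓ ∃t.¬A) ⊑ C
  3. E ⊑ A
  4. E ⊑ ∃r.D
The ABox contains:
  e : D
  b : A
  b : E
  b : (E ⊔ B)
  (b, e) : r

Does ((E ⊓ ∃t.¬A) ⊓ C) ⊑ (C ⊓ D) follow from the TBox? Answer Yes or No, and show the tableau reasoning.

1. ((E ⊓ ∃t.¬A) ⊓ C) ⊑ (C ⊓ D)  ⇔  (((E ⊓ ∃t.¬A) ⊓ C) ⊓ (¬C ⊔ ¬D)) unsat w.r.t. T
   apply at x₀: E⊑A; E⊑∃r.D
   open: L(x₀) ⊇ {A, C, E, ¬B, ¬D, …} (+ ∃-successors)
2. Hence ((E ⊓ ∃t.¬A) ⊓ C) ⊑ (C ⊓ D): not entailed.

No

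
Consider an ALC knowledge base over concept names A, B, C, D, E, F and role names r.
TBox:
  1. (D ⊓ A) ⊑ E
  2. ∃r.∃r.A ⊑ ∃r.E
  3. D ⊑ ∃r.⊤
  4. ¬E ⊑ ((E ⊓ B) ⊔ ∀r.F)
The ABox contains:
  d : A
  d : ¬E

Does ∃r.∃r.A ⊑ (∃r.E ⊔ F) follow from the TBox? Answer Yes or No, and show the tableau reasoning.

1. ∃r.∃r.A ⊑ (∃r.E ⊔ F)  ⇔  (∃r.∃r.A ⊓ (∀r.¬E ⊓ ¬F)) unsat w.r.t. T
   all branches close; clash {E, ¬E} at an ∃-successor
2. Hence ∃r.∃r.A ⊑ (∃r.E ⊔ F): entailed.

Yes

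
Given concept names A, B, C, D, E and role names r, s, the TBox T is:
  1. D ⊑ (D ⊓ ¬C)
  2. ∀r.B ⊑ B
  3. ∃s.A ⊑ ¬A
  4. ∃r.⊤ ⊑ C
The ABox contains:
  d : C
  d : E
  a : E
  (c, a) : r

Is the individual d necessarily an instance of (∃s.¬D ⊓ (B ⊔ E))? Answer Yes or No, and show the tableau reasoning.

No

1. d : (∃s.¬D ⊓ (B ⊔ E))?  L(d) = {C, E} ∪ {(∀s.D ⊔ (¬B ⊓ ¬E))}
   open: L(d) ⊇ {C, E, ¬D, ∀s.D, ∀s.¬A, …} (+ ∃-successors) — d ∉ (∃s.¬D ⊓ (B ⊔ E)) possible
2. Hence d : (∃s.¬D ⊓ (B ⊔ E)): not entailed.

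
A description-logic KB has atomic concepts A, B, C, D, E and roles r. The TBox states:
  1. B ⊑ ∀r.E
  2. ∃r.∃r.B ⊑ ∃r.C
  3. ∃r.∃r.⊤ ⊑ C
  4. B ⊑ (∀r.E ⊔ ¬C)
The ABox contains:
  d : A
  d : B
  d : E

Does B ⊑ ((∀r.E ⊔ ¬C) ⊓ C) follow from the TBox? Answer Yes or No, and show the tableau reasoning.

1. B ⊑ ((∀r.E ⊔ ¬C) ⊓ C)  ⇔  (B ⊓ ((∃r.¬E ⊓ C) ⊔ ¬C)) unsat w.r.t. T
   apply at x₀: B⊑∀r.E; B⊑(∀r.E ⊔ ¬C)
   open: L(x₀) ⊇ {B, ¬C, ∀r.E, ∀r.∀r.¬B, ∀r.∀r.⊥}
2. Hence B ⊑ ((∀r.E ⊔ ¬C) ⊓ C): not entailed.

No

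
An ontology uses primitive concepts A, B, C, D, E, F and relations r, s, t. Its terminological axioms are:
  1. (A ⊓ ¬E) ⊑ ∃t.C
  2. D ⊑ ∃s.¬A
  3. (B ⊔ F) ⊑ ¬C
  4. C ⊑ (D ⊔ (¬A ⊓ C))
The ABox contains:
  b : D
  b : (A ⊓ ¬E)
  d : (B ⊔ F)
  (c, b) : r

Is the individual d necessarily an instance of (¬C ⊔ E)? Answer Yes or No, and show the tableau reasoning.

1. d : (¬C ⊔ E)?  L(d) = {(B ⊔ F)} ∪ {(C ⊓ ¬E)}
   clash {C, ¬C} at d — d ∈ (¬C ⊔ E)
2. Hence d : (¬C ⊔ E): entailed.

Yes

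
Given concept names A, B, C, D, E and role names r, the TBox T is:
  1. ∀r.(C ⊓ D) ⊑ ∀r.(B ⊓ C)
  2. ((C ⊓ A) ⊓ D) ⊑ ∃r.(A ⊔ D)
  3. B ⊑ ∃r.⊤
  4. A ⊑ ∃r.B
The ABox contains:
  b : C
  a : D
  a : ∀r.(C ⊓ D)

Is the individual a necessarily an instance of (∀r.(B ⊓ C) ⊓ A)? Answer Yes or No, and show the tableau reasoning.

No

1. a : (∀r.(B ⊓ C) ⊓ A)?  L(a) = {D, ∀r.(C ⊓ D)} ∪ {(∃r.(¬B ⊔ ¬C) ⊔ ¬A)}
   apply at a: ∀r.(C ⊓ D)⊑∀r.(B ⊓ C)
   open: L(a) ⊇ {D, ¬A, ¬B, ∀r.(B ⊓ C), ∀r.(C ⊓ D)} — a ∉ (∀r.(B ⊓ C) ⊓ A) possible
2. Hence a : (∀r.(B ⊓ C) ⊓ A): not entailed.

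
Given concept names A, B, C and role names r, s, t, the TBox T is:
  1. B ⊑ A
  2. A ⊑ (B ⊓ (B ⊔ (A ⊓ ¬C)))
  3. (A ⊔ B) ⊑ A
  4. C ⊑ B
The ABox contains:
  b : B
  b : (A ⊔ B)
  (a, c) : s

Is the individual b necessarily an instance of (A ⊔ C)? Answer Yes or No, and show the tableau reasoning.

Yes

1. b : (A ⊔ C)?  L(b) = {B, (A ⊔ B)} ∪ {(¬A ⊓ ¬C)}
   clash {A, ¬A} at b — b ∈ (A ⊔ C)
2. Hence b : (A ⊔ C): entailed.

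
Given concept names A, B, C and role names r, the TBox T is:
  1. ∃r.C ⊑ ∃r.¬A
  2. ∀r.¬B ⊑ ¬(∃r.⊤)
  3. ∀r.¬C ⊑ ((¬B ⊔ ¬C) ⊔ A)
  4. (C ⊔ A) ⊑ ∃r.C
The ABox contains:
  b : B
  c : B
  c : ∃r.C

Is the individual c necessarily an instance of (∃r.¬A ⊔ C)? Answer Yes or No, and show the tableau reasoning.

1. c : (∃r.¬A ⊔ C)?  L(c) = {B, ∃r.C} ∪ {(∀r.A ⊓ ¬C)}
   clash ⊥ at an ∃-successor — c ∈ (∃r.¬A ⊔ C)
2. Hence c : (∃r.¬A ⊔ C): entailed.

Yes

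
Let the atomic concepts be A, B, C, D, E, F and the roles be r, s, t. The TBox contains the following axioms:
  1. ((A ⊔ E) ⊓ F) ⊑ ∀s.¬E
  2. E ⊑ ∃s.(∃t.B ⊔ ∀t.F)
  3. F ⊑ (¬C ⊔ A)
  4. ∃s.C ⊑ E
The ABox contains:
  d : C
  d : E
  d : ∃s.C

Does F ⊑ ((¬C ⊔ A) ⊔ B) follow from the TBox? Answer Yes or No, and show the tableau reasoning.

1. F ⊑ ((¬C ⊔ A) ⊔ B)  ⇔  (F ⊓ ((C ⊓ ¬A) ⊓ ¬B)) unsat w.r.t. T
   all branches close; clash {A, ¬A} at x₀
2. Hence F ⊑ ((¬C ⊔ A) ⊔ B): entailed.

Yes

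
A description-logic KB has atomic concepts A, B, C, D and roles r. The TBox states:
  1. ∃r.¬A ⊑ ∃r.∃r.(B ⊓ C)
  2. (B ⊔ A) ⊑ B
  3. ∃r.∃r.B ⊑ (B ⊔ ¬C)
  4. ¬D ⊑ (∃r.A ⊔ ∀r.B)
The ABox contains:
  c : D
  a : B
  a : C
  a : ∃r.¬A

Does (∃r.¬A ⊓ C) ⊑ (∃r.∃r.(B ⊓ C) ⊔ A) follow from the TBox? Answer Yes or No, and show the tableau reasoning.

Yes

1. (∃r.¬A ⊓ C) ⊑ (∃r.∃r.(B ⊓ C) ⊔ A)  ⇔  ((∃r.¬A ⊓ C) ⊓ (∀r.∀r.(¬B ⊔ ¬C) ⊓ ¬A)) unsat w.r.t. T
   all branches close; clash {C, ¬C} at an ∃-successor
2. Hence (∃r.¬A ⊓ C) ⊑ (∃r.∃r.(B ⊓ C) ⊔ A): entailed.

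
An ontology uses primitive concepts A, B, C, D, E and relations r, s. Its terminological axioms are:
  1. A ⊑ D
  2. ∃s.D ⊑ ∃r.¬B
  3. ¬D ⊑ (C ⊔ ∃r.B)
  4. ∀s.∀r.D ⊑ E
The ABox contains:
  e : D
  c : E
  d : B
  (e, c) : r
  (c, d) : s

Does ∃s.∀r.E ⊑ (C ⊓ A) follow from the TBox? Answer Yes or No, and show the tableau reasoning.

No

1. ∃s.∀r.E ⊑ (C ⊓ A)  ⇔  (∃s.∀r.E ⊓ (¬C ⊔ ¬A)) unsat w.r.t. T
   open: L(x₀) ⊇ {D, ¬A, ∀s.¬D, ∃s.∀r.E, ∃s.∃r.¬D} (+ ∃-successors)
2. Hence ∃s.∀r.E ⊑ (C ⊓ A): not entailed.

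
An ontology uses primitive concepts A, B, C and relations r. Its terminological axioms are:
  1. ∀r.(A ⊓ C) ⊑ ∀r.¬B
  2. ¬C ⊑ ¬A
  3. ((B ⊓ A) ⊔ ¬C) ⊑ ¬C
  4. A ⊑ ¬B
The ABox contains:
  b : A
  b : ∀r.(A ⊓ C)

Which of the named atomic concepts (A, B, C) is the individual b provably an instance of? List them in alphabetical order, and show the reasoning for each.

{A, C}

1. b : A?  L(b) = {A, ∀r.(A ⊓ C)} ∪ {¬A}
   clash {A, ¬A} at b — b ∈ A
2. b : B?  L(b) = {A, ∀r.(A ⊓ C)} ∪ {¬B}
   apply at b: ∀r.(A ⊓ C)⊑∀r.¬B
   open: L(b) ⊇ {A, C, ¬B, ∀r.(A ⊓ C), ∀r.¬B} — b ∉ B possible
3. b : C?  L(b) = {A, ∀r.(A ⊓ C)} ∪ {¬C}
   clash {A, ¬A} at b — b ∈ C
4. Entailed for b: {A, C}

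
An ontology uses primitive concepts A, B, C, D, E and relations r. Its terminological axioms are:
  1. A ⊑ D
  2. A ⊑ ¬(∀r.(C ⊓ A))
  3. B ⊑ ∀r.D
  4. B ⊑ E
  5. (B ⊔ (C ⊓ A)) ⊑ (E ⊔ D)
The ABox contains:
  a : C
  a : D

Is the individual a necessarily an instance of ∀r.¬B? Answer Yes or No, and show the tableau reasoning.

No

1. a : ∀r.¬B?  L(a) = {C, D} ∪ {∃r.B}
   open: L(a) ⊇ {C, D, ¬A, ¬B, ∃r.B} (+ ∃-successors) — a ∉ ∀r.¬B possible
2. Hence a : ∀r.¬B: not entailed.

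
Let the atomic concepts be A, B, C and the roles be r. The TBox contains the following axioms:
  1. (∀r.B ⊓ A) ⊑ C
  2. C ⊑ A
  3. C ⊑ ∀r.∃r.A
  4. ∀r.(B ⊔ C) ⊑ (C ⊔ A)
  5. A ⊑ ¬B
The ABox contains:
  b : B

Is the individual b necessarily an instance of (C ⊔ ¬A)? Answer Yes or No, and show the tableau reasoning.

1. b : (C ⊔ ¬A)?  L(b) = {B} ∪ {(¬C ⊓ A)}
   clash {B, ¬B} at b — b ∈ (C ⊔ ¬A)
2. Hence b : (C ⊔ ¬A): entailed.

Yes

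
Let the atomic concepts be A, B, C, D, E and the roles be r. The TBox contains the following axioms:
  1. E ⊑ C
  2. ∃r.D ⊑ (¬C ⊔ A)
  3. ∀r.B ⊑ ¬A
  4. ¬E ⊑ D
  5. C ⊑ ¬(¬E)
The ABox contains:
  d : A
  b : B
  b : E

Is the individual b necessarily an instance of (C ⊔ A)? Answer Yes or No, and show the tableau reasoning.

Yes

1. b : (C ⊔ A)?  L(b) = {B, E} ∪ {(¬C ⊓ ¬A)}
   clash {C, ¬C} at b — b ∈ (C ⊔ A)
2. Hence b : (C ⊔ A): entailed.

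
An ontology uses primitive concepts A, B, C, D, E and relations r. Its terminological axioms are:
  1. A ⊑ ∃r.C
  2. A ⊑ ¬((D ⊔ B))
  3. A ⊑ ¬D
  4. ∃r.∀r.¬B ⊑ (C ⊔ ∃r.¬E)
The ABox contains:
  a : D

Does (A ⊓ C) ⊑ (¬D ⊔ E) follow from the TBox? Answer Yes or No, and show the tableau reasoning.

1. (A ⊓ C) ⊑ (¬D ⊔ E)  ⇔  ((A ⊓ C) ⊓ (D ⊓ ¬E)) unsat w.r.t. T
   all branches close; clash {D, ¬D} at x₀
2. Hence (A ⊓ C) ⊑ (¬D ⊔ E): entailed.

Yes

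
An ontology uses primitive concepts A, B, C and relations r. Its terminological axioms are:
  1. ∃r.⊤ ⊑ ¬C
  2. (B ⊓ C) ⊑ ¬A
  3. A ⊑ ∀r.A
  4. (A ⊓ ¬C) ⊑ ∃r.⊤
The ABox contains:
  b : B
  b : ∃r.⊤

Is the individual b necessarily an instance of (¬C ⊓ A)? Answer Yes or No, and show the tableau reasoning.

No

1. b : (¬C ⊓ A)?  L(b) = {B, ∃r.⊤} ∪ {(C ⊔ ¬A)}
   apply at b: ∃r.⊤⊑¬C
   open: L(b) ⊇ {B, ¬A, ¬C, ∃r.⊤} (+ ∃-successors) — b ∉ (¬C ⊓ A) possible
2. Hence b : (¬C ⊓ A): not entailed.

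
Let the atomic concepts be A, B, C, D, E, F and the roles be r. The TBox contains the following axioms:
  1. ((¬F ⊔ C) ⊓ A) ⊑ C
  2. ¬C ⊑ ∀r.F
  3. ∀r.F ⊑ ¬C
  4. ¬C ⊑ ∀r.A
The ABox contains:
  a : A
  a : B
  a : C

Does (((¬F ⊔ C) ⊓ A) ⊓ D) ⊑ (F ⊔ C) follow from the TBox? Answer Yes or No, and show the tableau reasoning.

Yes

1. (((¬F ⊔ C) ⊓ A) ⊓ D) ⊑ (F ⊔ C)  ⇔  ((((¬F ⊔ C) ⊓ A) ⊓ D) ⊓ (¬F ⊓ ¬C)) unsat w.r.t. T
   all branches close; clash {C, ¬C} at x₀
2. Hence (((¬F ⊔ C) ⊓ A) ⊓ D) ⊑ (F ⊔ C): entailed.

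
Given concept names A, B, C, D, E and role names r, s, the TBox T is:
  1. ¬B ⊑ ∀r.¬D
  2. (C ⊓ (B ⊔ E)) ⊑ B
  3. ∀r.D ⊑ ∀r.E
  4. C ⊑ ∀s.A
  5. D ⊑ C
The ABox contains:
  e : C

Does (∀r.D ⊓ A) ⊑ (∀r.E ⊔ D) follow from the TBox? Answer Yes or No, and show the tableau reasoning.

Yes

1. (∀r.D ⊓ A) ⊑ (∀r.E ⊔ D)  ⇔  ((∀r.D ⊓ A) ⊓ (∃r.¬E ⊓ ¬D)) unsat w.r.t. T
   all branches close; clash {D, ¬D} at an ∃-successor
2. Hence (∀r.D ⊓ A) ⊑ (∀r.E ⊔ D): entailed.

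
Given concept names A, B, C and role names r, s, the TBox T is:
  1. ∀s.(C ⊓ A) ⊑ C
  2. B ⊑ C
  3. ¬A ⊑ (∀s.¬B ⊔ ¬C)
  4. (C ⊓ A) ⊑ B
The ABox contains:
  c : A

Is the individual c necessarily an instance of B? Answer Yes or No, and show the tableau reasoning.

No

1. c : B?  L(c) = {A} ∪ {¬B}
   open: L(c) ⊇ {A, ¬B, ¬C, ∃s.(¬C ⊔ ¬A)} (+ ∃-successors) — c ∉ B possible
2. Hence c : B: not entailed.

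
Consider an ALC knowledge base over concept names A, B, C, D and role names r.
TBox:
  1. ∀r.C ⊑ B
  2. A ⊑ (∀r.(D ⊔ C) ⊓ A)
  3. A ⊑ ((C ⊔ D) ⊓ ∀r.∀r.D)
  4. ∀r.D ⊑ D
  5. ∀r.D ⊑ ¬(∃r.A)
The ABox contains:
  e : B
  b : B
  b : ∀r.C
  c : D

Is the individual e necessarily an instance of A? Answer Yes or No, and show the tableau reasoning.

1. e : A?  L(e) = {B} ∪ {¬A}
   open: L(e) ⊇ {B, ¬A, ∃r.¬D} (+ ∃-successors) — e ∉ A possible
2. Hence e : A: not entailed.

No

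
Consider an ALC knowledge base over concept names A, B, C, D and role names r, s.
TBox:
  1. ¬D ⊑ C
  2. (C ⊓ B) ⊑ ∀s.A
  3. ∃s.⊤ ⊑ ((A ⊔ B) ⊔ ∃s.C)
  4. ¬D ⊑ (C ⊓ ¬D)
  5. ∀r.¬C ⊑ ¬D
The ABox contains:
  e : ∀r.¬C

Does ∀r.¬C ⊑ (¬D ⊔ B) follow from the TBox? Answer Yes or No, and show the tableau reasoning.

1. ∀r.¬C ⊑ (¬D ⊔ B)  ⇔  (∀r.¬C ⊓ (D ⊓ ¬B)) unsat w.r.t. T
   all branches close; clash {D, ¬D} at x₀
2. Hence ∀r.¬C ⊑ (¬D ⊔ B): entailed.

Yes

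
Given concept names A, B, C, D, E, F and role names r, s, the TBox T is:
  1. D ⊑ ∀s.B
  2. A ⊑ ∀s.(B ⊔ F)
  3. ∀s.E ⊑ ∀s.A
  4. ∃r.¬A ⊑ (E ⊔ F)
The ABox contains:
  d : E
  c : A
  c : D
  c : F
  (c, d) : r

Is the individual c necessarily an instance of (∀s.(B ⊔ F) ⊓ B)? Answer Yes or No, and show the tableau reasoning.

No

1. c : (∀s.(B ⊔ F) ⊓ B)?  L(c) = {A, D, F} ∪ {(∃s.(¬B ⊓ ¬F) ⊔ ¬B)}
   apply at c: D⊑∀s.B; A⊑∀s.(B ⊔ F)
   open: L(c) ⊇ {A, D, F, ¬B, ∀r.A, …} (+ ∃-successors) — c ∉ (∀s.(B ⊔ F) ⊓ B) possible
2. Hence c : (∀s.(B ⊔ F) ⊓ B): not entailed.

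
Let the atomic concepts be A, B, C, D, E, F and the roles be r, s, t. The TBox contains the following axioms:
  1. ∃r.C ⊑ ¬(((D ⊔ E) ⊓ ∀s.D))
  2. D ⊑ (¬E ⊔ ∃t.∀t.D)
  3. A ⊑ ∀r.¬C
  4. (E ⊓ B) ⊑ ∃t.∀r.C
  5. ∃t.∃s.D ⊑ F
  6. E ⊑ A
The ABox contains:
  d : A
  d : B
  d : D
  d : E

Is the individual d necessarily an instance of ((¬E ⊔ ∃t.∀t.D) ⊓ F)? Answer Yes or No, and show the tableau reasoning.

No

1. d : ((¬E ⊔ ∃t.∀t.D) ⊓ F)?  L(d) = {A, B, D, E} ∪ {((E ⊓ ∀t.∃t.¬D) ⊔ ¬F)}
   apply at d: D⊑(¬E ⊔ ∃t.∀t.D); A⊑∀r.¬C
   open: L(d) ⊇ {A, B, D, E, ¬F, …} (+ ∃-successors) — d ∉ ((¬E ⊔ ∃t.∀t.D) ⊓ F) possible
2. Hence d : ((¬E ⊔ ∃t.∀t.D) ⊓ F): not entailed.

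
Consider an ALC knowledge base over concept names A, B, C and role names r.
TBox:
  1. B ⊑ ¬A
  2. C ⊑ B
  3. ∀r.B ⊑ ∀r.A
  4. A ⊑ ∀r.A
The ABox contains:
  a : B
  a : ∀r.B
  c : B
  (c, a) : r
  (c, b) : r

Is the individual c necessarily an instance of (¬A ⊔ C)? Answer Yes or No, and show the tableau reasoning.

Yes

1. c : (¬A ⊔ C)?  L(c) = {B} ∪ {(A ⊓ ¬C)}
   clash {A, ¬A} at c — c ∈ (¬A ⊔ C)
2. Hence c : (¬A ⊔ C): entailed.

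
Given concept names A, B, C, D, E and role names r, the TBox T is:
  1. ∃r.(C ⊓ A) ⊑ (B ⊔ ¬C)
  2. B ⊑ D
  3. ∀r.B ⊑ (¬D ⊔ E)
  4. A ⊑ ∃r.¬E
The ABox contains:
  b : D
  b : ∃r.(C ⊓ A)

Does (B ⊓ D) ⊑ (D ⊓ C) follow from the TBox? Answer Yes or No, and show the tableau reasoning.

No

1. (B ⊓ D) ⊑ (D ⊓ C)  ⇔  ((B ⊓ D) ⊓ (¬D ⊔ ¬C)) unsat w.r.t. T
   open: L(x₀) ⊇ {B, D, ¬A, ¬C, ∀r.(¬C ⊔ ¬A), …} (+ ∃-successors)
2. Hence (B ⊓ D) ⊑ (D ⊓ C): not entailed.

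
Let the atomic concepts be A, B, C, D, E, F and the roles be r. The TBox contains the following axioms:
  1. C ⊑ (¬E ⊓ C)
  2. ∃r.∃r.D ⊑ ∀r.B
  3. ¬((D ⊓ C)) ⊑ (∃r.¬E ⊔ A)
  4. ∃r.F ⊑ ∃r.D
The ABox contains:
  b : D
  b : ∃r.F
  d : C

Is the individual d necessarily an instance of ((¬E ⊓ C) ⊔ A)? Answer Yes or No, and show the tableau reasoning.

Yes

1. d : ((¬E ⊓ C) ⊔ A)?  L(d) = {C} ∪ {((E ⊔ ¬C) ⊓ ¬A)}
   clash {C, ¬C} at d — d ∈ ((¬E ⊓ C) ⊔ A)
2. Hence d : ((¬E ⊓ C) ⊔ A): entailed.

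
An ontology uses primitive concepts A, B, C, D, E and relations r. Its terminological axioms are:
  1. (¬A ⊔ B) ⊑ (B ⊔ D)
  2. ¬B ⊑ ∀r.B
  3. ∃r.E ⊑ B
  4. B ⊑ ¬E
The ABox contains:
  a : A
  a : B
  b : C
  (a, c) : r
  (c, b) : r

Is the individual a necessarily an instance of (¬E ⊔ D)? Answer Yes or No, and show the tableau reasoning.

Yes

1. a : (¬E ⊔ D)?  L(a) = {A, B} ∪ {(E ⊓ ¬D)}
   clash {E, ¬E} at a — a ∈ (¬E ⊔ D)
2. Hence a : (¬E ⊔ D): entailed.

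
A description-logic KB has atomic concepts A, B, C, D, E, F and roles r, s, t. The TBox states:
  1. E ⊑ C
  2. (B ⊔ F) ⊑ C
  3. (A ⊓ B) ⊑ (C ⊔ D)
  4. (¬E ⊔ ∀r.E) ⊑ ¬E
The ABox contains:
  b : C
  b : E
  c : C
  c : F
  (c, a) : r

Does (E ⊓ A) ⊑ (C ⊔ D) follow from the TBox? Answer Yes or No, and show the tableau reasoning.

Yes

1. (E ⊓ A) ⊑ (C ⊔ D)  ⇔  ((E ⊓ A) ⊓ (¬C ⊓ ¬D)) unsat w.r.t. T
   all branches close; clash {C, ¬C} at x₀
2. Hence (E ⊓ A) ⊑ (C ⊔ D): entailed.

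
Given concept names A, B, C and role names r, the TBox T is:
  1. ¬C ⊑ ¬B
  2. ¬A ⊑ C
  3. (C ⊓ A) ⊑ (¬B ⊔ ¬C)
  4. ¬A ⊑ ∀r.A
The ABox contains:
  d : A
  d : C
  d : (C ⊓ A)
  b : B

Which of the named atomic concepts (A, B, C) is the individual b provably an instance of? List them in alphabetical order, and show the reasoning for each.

1. b : A?  L(b) = {B} ∪ {¬A}
   apply at b: ¬A⊑C; ¬A⊑∀r.A
   open: L(b) ⊇ {B, C, ¬A, ∀r.A} — b ∉ A possible
2. b : B?  L(b) = {B} ∪ {¬B}
   clash {B, ¬B} at b — b ∈ B
3. b : C?  L(b) = {B} ∪ {¬C}
   clash {C, ¬C} at b — b ∈ C
4. Entailed for b: {B, C}

{B, C}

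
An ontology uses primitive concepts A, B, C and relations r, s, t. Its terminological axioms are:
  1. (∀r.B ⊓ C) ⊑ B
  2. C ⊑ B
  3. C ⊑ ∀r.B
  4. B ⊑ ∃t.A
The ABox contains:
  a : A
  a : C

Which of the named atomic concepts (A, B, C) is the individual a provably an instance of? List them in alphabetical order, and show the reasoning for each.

1. a : A?  L(a) = {A, C} ∪ {¬A}
   clash {A, ¬A} at a — a ∈ A
2. a : B?  L(a) = {A, C} ∪ {¬B}
   clash {B, ¬B} at a — a ∈ B
3. a : C?  L(a) = {A, C} ∪ {¬C}
   clash {C, ¬C} at a — a ∈ C
4. Entailed for a: {A, B, C}

{A, B, C}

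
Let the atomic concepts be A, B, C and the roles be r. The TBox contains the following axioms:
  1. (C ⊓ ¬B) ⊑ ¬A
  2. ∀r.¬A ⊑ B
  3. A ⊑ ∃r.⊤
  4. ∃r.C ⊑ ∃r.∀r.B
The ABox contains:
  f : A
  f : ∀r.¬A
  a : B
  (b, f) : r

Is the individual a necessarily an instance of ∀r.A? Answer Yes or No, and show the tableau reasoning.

No

1. a : ∀r.A?  L(a) = {B} ∪ {∃r.¬A}
   open: L(a) ⊇ {B, ¬A, ∀r.¬C, ∃r.¬A} (+ ∃-successors) — a ∉ ∀r.A possible
2. Hence a : ∀r.A: not entailed.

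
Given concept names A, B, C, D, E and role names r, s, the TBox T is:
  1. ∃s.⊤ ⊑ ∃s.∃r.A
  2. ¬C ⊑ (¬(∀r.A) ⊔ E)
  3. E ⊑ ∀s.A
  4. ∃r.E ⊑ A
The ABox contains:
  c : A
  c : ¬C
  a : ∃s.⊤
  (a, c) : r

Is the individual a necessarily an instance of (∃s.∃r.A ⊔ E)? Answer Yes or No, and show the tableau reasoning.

Yes

1. a : (∃s.∃r.A ⊔ E)?  L(a) = {∃s.⊤} ∪ {(∀s.∀r.¬A ⊓ ¬E)}
   clash {E, ¬E} at a — a ∈ (∃s.∃r.A ⊔ E)
2. Hence a : (∃s.∃r.A ⊔ E): entailed.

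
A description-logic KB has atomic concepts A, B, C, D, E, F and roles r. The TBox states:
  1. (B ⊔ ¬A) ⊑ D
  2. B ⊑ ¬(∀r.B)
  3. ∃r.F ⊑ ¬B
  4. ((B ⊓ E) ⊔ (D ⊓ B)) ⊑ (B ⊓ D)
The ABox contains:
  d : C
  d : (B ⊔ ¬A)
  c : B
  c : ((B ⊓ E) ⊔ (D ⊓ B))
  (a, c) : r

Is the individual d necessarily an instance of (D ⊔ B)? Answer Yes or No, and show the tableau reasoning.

1. d : (D ⊔ B)?  L(d) = {C, (B ⊔ ¬A)} ∪ {(¬D ⊓ ¬B)}
   clash {D, ¬D} at d — d ∈ (D ⊔ B)
2. Hence d : (D ⊔ B): entailed.

Yes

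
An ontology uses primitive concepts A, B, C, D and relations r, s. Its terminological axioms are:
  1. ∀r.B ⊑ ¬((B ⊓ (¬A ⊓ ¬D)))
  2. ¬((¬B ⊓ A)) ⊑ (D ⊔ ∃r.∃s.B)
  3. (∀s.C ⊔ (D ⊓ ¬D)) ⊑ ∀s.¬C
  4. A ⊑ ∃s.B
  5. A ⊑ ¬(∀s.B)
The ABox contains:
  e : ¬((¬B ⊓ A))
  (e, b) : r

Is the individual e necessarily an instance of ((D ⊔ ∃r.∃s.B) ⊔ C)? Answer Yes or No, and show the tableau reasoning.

1. e : ((D ⊔ ∃r.∃s.B) ⊔ C)?  L(e) = {¬((¬B ⊓ A))} ∪ {((¬D ⊓ ∀r.∀s.¬B) ⊓ ¬C)}
   clash {D, ¬D} at e — e ∈ ((D ⊔ ∃r.∃s.B) ⊔ C)
2. Hence e : ((D ⊔ ∃r.∃s.B) ⊔ C): entailed.

Yes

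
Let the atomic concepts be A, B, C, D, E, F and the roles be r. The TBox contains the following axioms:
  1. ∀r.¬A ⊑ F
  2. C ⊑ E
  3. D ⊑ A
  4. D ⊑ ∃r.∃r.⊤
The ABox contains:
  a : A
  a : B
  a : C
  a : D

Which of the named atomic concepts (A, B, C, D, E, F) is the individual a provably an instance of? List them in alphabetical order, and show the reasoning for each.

{A, B, C, D, E}

1. a : A?  L(a) = {A, B, C, D} ∪ {¬A}
   clash {A, ¬A} at a — a ∈ A
2. a : B?  L(a) = {A, B, C, D} ∪ {¬B}
   clash {B, ¬B} at a — a ∈ B
3. a : C?  L(a) = {A, B, C, D} ∪ {¬C}
   clash {C, ¬C} at a — a ∈ C
4. a : D?  L(a) = {A, B, C, D} ∪ {¬D}
   clash {D, ¬D} at a — a ∈ D
5. a : E?  L(a) = {A, B, C, D} ∪ {¬E}
   clash {E, ¬E} at a — a ∈ E
6. a : F?  L(a) = {A, B, C, D} ∪ {¬F}
   apply at a: C⊑E; D⊑∃r.∃r.⊤
   open: L(a) ⊇ {A, B, C, D, E, …} (+ ∃-successors) — a ∉ F possible
7. Entailed for a: {A, B, C, D, E}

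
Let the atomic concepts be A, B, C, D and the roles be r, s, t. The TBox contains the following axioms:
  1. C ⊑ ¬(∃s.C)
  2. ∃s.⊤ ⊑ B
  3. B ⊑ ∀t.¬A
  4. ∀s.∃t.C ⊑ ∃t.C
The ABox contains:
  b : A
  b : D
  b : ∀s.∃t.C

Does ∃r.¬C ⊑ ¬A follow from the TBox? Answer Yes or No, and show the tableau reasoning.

No

1. ∃r.¬C ⊑ ¬A  ⇔  (∃r.¬C ⊓ A) unsat w.r.t. T
   open: L(x₀) ⊇ {A, ¬B, ¬C, ∀s.⊥, ∃r.¬C, …} (+ ∃-successors)
2. Hence ∃r.¬C ⊑ ¬A: not entailed.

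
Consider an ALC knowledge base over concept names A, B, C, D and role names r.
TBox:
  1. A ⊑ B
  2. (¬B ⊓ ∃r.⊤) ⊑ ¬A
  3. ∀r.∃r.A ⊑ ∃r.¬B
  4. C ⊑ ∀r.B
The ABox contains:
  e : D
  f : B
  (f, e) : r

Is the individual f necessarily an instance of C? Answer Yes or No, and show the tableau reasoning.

1. f : C?  L(f) = {B} ∪ {¬C}
   open: L(f) ⊇ {B, ¬C, ∃r.∀r.¬A} (+ ∃-successors) — f ∉ C possible
2. Hence f : C: not entailed.

No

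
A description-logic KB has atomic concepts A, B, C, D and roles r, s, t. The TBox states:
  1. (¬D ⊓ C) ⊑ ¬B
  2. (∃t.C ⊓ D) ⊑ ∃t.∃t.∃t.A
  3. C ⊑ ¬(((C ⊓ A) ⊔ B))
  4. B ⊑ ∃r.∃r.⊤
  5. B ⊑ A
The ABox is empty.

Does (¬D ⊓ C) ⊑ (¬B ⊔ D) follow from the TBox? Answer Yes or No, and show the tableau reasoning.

Yes

1. (¬D ⊓ C) ⊑ (¬B ⊔ D)  ⇔  ((¬D ⊓ C) ⊓ (B ⊓ ¬D)) unsat w.r.t. T
   all branches close; clash {B, ¬B} at x₀
2. Hence (¬D ⊓ C) ⊑ (¬B ⊔ D): entailed.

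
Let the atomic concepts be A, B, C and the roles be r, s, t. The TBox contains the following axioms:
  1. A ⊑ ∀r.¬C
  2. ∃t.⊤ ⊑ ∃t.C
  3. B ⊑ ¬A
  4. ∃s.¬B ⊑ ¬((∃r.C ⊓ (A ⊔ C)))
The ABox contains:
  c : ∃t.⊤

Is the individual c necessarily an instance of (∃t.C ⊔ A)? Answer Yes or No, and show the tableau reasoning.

1. c : (∃t.C ⊔ A)?  L(c) = {∃t.⊤} ∪ {(∀t.¬C ⊓ ¬A)}
   clash {C, ¬C} at an ∃-successor — c ∈ (∃t.C ⊔ A)
2. Hence c : (∃t.C ⊔ A): entailed.

Yes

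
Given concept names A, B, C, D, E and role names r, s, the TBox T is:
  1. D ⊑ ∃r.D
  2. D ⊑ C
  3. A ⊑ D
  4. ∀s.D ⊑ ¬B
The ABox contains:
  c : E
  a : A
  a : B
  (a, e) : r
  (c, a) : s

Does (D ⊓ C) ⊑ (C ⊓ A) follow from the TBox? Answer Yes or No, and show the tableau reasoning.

1. (D ⊓ C) ⊑ (C ⊓ A)  ⇔  ((D ⊓ C) ⊓ (¬C ⊔ ¬A)) unsat w.r.t. T
   apply at x₀: D⊑∃r.D
   open: L(x₀) ⊇ {C, D, ¬A, ∃r.D, ∃s.¬D} (+ ∃-successors)
2. Hence (D ⊓ C) ⊑ (C ⊓ A): not entailed.

No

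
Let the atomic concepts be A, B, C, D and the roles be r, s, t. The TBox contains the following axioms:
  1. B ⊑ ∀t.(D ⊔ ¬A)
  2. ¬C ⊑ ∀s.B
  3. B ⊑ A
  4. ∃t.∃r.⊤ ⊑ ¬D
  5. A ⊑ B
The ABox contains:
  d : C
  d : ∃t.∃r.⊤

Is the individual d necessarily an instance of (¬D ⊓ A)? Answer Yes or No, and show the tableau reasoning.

1. d : (¬D ⊓ A)?  L(d) = {C, ∃t.∃r.⊤} ∪ {(D ⊔ ¬A)}
   apply at d: ∃t.∃r.⊤⊑¬D
   open: L(d) ⊇ {C, ¬A, ¬B, ¬D, ∃t.∃r.⊤} (+ ∃-successors) — d ∉ (¬D ⊓ A) possible
2. Hence d : (¬D ⊓ A): not entailed.

No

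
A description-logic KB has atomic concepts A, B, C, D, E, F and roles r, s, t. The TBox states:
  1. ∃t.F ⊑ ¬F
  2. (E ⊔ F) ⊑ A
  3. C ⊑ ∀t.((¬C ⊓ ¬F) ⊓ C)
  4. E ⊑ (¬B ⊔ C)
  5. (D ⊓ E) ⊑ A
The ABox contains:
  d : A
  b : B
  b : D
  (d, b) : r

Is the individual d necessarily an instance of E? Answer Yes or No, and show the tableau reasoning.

1. d : E?  L(d) = {A} ∪ {¬E}
   open: L(d) ⊇ {A, ¬C, ¬E, ∀t.¬F} — d ∉ E possible
2. Hence d : E: not entailed.

No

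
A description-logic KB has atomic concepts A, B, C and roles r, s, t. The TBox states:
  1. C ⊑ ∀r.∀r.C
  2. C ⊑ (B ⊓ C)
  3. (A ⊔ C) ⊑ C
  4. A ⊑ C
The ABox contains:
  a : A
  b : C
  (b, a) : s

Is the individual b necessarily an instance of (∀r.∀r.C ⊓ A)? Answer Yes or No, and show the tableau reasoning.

1. b : (∀r.∀r.C ⊓ A)?  L(b) = {C} ∪ {(∃r.∃r.¬C ⊔ ¬A)}
   apply at b: C⊑∀r.∀r.C; C⊑(B ⊓ C)
   open: L(b) ⊇ {B, C, ¬A, ∀r.∀r.C} — b ∉ (∀r.∀r.C ⊓ A) possible
2. Hence b : (∀r.∀r.C ⊓ A): not entailed.

No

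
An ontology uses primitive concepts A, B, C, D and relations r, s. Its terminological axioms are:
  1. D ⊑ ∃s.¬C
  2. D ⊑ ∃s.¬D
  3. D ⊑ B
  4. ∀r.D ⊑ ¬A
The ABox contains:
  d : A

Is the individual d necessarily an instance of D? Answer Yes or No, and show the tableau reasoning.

1. d : D?  L(d) = {A} ∪ {¬D}
   open: L(d) ⊇ {A, ¬D, ∃r.¬D} (+ ∃-successors) — d ∉ D possible
2. Hence d : D: not entailed.

No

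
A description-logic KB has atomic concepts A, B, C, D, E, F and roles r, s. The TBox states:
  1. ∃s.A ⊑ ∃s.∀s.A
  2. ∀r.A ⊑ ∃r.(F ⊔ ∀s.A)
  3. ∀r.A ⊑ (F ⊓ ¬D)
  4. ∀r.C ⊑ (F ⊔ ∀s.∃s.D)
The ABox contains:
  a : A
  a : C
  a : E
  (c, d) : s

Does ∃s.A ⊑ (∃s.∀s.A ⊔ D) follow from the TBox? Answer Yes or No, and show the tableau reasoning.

Yes

1. ∃s.A ⊑ (∃s.∀s.A ⊔ D)  ⇔  (∃s.A ⊓ (∀s.∃s.¬A ⊓ ¬D)) unsat w.r.t. T
   all branches close; clash {A, ¬A} at an ∃-successor
2. Hence ∃s.A ⊑ (∃s.∀s.A ⊔ D): entailed.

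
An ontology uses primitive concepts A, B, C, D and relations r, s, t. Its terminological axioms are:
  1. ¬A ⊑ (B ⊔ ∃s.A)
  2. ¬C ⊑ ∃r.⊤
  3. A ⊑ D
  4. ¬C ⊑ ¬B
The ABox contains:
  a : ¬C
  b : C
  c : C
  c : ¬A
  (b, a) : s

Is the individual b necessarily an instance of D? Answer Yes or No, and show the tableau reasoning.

1. b : D?  L(b) = {C} ∪ {¬D}
   open: L(b) ⊇ {B, C, ¬A, ¬D} — b ∉ D possible
2. Hence b : D: not entailed.

No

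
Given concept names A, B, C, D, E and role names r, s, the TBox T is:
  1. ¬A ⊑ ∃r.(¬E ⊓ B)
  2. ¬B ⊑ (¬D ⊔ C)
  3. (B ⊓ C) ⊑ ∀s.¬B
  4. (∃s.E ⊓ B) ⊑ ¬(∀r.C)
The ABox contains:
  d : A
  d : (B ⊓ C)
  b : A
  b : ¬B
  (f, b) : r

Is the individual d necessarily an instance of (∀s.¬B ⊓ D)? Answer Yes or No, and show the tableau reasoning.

1. d : (∀s.¬B ⊓ D)?  L(d) = {A, (B ⊓ C)} ∪ {(∃s.B ⊔ ¬D)}
   apply at d: (B ⊓ C)⊑∀s.¬B
   open: L(d) ⊇ {A, B, C, ¬D, ∀s.¬B, …} — d ∉ (∀s.¬B ⊓ D) possible
2. Hence d : (∀s.¬B ⊓ D): not entailed.

No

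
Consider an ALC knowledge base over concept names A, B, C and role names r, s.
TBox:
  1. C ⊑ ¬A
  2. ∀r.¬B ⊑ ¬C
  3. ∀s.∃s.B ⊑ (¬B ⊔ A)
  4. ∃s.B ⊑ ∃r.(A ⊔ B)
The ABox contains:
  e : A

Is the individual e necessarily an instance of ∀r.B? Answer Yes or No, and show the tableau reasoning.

1. e : ∀r.B?  L(e) = {A} ∪ {∃r.¬B}
   open: L(e) ⊇ {A, ¬C, ∀s.¬B, ∃r.¬B, ∃s.∀s.¬B} (+ ∃-successors) — e ∉ ∀r.B possible
2. Hence e : ∀r.B: not entailed.

No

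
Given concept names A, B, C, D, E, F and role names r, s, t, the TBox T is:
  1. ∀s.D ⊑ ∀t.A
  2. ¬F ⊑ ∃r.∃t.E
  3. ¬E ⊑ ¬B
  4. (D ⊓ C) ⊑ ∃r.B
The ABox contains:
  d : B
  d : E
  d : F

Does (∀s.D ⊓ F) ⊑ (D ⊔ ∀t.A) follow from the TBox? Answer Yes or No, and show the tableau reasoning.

1. (∀s.D ⊓ F) ⊑ (D ⊔ ∀t.A)  ⇔  ((∀s.D ⊓ F) ⊓ (¬D ⊓ ∃t.¬A)) unsat w.r.t. T
   all branches close; clash {A, ¬A} at an ∃-successor
2. Hence (∀s.D ⊓ F) ⊑ (D ⊔ ∀t.A): entailed.

Yes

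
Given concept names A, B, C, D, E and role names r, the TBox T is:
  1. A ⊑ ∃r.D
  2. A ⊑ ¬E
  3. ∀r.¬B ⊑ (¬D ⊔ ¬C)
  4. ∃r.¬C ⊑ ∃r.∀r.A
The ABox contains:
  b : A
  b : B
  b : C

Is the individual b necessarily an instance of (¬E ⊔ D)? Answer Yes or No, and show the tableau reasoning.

Yes

1. b : (¬E ⊔ D)?  L(b) = {A, B, C} ∪ {(E ⊓ ¬D)}
   clash {E, ¬E} at b — b ∈ (¬E ⊔ D)
2. Hence b : (¬E ⊔ D): entailed.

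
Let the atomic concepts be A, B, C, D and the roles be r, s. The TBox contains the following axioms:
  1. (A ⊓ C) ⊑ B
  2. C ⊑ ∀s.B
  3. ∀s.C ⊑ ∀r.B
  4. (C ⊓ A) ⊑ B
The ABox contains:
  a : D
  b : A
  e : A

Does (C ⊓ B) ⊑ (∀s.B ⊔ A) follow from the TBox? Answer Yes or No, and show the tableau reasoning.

1. (C ⊓ B) ⊑ (∀s.B ⊔ A)  ⇔  ((C ⊓ B) ⊓ (∃s.¬B ⊓ ¬A)) unsat w.r.t. T
   all branches close; clash {B, ¬B} at an ∃-successor
2. Hence (C ⊓ B) ⊑ (∀s.B ⊔ A): entailed.

Yes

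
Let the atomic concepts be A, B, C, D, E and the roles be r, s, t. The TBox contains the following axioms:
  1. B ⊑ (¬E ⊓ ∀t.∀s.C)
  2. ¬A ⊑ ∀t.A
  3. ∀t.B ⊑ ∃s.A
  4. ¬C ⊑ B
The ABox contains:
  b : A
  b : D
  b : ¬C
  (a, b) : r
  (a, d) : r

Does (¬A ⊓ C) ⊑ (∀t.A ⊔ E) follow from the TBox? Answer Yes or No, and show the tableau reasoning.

1. (¬A ⊓ C) ⊑ (∀t.A ⊔ E)  ⇔  ((¬A ⊓ C) ⊓ (∃t.¬A ⊓ ¬E)) unsat w.r.t. T
   all branches close; clash {A, ¬A} at an ∃-successor
2. Hence (¬A ⊓ C) ⊑ (∀t.A ⊔ E): entailed.

Yes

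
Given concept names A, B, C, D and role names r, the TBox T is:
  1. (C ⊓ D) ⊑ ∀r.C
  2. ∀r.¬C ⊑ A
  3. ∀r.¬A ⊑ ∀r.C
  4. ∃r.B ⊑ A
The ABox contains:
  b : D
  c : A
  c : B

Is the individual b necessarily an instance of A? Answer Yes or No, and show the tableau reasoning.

No

1. b : A?  L(b) = {D} ∪ {¬A}
   open: L(b) ⊇ {D, ¬A, ¬C, ∀r.¬B, ∃r.A, …} (+ ∃-successors) — b ∉ A possible
2. Hence b : A: not entailed.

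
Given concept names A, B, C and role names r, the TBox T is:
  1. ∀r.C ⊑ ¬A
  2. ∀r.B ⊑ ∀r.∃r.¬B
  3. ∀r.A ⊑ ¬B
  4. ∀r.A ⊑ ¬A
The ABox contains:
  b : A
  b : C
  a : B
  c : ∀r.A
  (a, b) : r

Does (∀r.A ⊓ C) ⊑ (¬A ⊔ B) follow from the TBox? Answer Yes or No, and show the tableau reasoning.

Yes

1. (∀r.A ⊓ C) ⊑ (¬A ⊔ B)  ⇔  ((∀r.A ⊓ C) ⊓ (A ⊓ ¬B)) unsat w.r.t. T
   all branches close; clash {A, ¬A} at x₀
2. Hence (∀r.A ⊓ C) ⊑ (¬A ⊔ B): entailed.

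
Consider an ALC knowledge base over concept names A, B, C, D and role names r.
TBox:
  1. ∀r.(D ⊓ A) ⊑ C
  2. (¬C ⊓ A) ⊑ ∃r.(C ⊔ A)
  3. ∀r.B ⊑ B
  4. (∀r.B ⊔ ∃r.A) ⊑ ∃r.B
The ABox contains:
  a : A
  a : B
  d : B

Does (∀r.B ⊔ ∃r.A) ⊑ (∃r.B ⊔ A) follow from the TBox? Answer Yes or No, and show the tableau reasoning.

1. (∀r.B ⊔ ∃r.A) ⊑ (∃r.B ⊔ A)  ⇔  ((∀r.B ⊔ ∃r.A) ⊓ (∀r.¬B ⊓ ¬A)) unsat w.r.t. T
   all branches close; clash {B, ¬B} at an ∃-successor
2. Hence (∀r.B ⊔ ∃r.A) ⊑ (∃r.B ⊔ A): entailed.

Yes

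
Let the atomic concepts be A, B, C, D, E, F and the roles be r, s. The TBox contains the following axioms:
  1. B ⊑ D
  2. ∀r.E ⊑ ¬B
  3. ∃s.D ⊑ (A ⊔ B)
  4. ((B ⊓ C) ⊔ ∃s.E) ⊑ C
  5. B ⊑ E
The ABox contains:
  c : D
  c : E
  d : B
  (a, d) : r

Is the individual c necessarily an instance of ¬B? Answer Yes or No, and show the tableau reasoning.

No

1. c : ¬B?  L(c) = {D, E} ∪ {B}
   open: L(c) ⊇ {B, D, E, ¬C, ∀s.¬D, …} (+ ∃-successors) — c ∉ ¬B possible
2. Hence c : ¬B: not entailed.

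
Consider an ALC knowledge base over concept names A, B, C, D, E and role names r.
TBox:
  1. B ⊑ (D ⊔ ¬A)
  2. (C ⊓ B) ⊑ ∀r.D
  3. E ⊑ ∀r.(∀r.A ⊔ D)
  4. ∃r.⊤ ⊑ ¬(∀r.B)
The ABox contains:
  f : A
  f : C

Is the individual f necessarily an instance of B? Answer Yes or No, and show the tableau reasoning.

No

1. f : B?  L(f) = {A, C} ∪ {¬B}
   open: L(f) ⊇ {A, C, ¬B, ¬E, ∀r.⊥} — f ∉ B possible
2. Hence f : B: not entailed.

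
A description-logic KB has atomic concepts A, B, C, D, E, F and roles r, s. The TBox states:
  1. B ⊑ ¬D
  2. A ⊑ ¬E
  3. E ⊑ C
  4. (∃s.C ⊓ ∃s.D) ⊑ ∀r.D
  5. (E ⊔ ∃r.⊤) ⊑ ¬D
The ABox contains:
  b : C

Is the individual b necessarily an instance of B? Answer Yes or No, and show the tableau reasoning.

No

1. b : B?  L(b) = {C} ∪ {¬B}
   open: L(b) ⊇ {C, ¬A, ¬B, ¬E, ∀r.⊥, …} — b ∉ B possible
2. Hence b : B: not entailed.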